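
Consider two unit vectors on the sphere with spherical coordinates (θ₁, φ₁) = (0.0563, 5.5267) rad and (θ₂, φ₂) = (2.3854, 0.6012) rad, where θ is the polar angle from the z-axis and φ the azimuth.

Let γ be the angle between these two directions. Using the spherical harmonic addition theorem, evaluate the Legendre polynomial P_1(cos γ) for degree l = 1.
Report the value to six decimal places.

Summing Y*_{l m}(θ₁,φ₁)·Y_{l m}(θ₂,φ₂) over m ∈ [−1, 1]; prefactor 4π/(2·1+1) = 4.188790:
  m=-1: +0.014139-0.013344i × +0.195496-0.134091i = +0.000975-0.004504i  (running Σ = +0.000975-0.004504i)
  m=0: +0.487828-0.000000i × -0.355436+0.000000i = -0.173392+0.000000i  (running Σ = -0.172417-0.004504i)
  m=1: -0.014139-0.013344i × -0.195496-0.134091i = +0.000975+0.004504i  (running Σ = -0.171442+0.000000i)
Total Σ_m = -0.171442+0.000000i. Multiply by 4.188790: -0.718135+0.000000i. P_1(cos γ) = -0.718135

-0.718135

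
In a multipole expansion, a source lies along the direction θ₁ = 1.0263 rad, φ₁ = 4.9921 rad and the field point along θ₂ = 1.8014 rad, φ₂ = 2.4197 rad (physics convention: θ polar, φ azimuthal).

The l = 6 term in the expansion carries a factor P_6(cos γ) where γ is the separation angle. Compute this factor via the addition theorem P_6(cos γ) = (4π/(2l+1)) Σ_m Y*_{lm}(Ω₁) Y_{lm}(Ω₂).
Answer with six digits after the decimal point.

-0.411841

Summing Y*_{l m}(θ₁,φ₁)·Y_{l m}(θ₂,φ₂) over m ∈ [−6, 6]; prefactor 4π/(2·6+1) = 0.966644:
  m=-6: Y*=0.02030 - 0.18814j  Y=-0.15294 - 0.38176j  product -0.07493 + 0.02103j
  m=-5: Y*=0.39109 - 0.06804j  Y=-0.29853 - 0.15085j  product -0.12702 - 0.03868j
  m=-4: Y*=0.16278 + 0.33532j  Y=0.13194 - 0.03425j  product 0.03296 + 0.03866j
  m=-3: Y*=0.00763 - 0.00685j  Y=0.18671 - 0.27594j  product -0.00047 - 0.00339j
  m=-2: Y*=0.29366 + 0.18387j  Y=0.00585 + 0.04584j  product -0.00671 + 0.01454j
  m=-1: Y*=-0.03395 + 0.11818j  Y=0.24238 + 0.21340j  product -0.03345 + 0.02140j
  m=+0: Y*=0.31515 + 0.00000j  Y=-0.02170 + 0.00000j  product -0.00684 + 0.00000j
  m=+1: Y*=0.03395 + 0.11818j  Y=-0.24238 + 0.21340j  product -0.03345 - 0.02140j
  m=+2: Y*=0.29366 - 0.18387j  Y=0.00585 - 0.04584j  product -0.00671 - 0.01454j
  m=+3: Y*=-0.00763 - 0.00685j  Y=-0.18671 - 0.27594j  product -0.00047 + 0.00339j
  m=+4: Y*=0.16278 - 0.33532j  Y=0.13194 + 0.03425j  product 0.03296 - 0.03866j
  m=+5: Y*=-0.39109 - 0.06804j  Y=0.29853 - 0.15085j  product -0.12702 + 0.03868j
  m=+6: Y*=0.02030 + 0.18814j  Y=-0.15294 + 0.38176j  product -0.07493 - 0.02103j
Accumulated sum -0.42605 + 0.00000j; after 4π/(2l+1) scaling, -0.41184 + 0.00000j ⇒ P_6 = -0.411841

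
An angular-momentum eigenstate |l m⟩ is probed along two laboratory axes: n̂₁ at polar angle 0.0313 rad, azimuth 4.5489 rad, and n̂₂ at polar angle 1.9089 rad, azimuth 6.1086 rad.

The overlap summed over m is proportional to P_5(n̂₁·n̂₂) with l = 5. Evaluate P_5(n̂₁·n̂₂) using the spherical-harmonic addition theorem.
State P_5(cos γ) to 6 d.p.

-0.334487

Addition theorem: P_5(cos γ) = (4π/11) Σ_m Y*_{lm}(Ω₁) Y_{lm}(Ω₂), m = −5…5:
  m=-5: Y*=-0.00000 - 0.00000j  Y=0.22285 + 0.26573j  product 0.00000 - 0.00000j
  m=-4: Y*=0.00000 - 0.00000j  Y=-0.29534 - 0.24792j  product -0.00000 - 0.00000j
  m=-3: Y*=0.00004 + 0.00007j  Y=-0.00246 - 0.00142j  product 0.00000 - 0.00000j
  m=-2: Y*=-0.00314 + 0.00106j  Y=0.31494 + 0.11467j  product -0.00111 - 0.00002j
  m=-1: Y*=-0.01301 - 0.07885j  Y=-0.08514 - 0.01502j  product -0.00008 + 0.00691j
  m=+0: Y*=0.92874 + 0.00000j  Y=-0.31270 + 0.00000j  product -0.29042 + 0.00000j
  m=+1: Y*=0.01301 - 0.07885j  Y=0.08514 - 0.01502j  product -0.00008 - 0.00691j
  m=+2: Y*=-0.00314 - 0.00106j  Y=0.31494 - 0.11467j  product -0.00111 + 0.00002j
  m=+3: Y*=-0.00004 + 0.00007j  Y=0.00246 - 0.00142j  product 0.00000 + 0.00000j
  m=+4: Y*=0.00000 + 0.00000j  Y=-0.29534 + 0.24792j  product -0.00000 + 0.00000j
  m=+5: Y*=0.00000 - 0.00000j  Y=-0.22285 + 0.26573j  product 0.00000 + 0.00000j
Accumulated sum -0.29279 - 0.00000j; after 4π/(2l+1) scaling, -0.33449 - 0.00000j ⇒ P_5 = -0.334487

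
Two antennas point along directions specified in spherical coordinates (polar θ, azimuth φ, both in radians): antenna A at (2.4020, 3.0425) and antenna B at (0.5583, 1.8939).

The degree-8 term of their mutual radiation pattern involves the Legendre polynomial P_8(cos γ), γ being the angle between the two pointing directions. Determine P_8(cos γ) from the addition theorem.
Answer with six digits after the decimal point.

-0.125978

Addition theorem: P_8(cos γ) = (4π/17) Σ_m Y*_{lm}(Ω₁) Y_{lm}(Ω₂), m = −8…8:
  m=-8: (0.015405, -0.015633) × (-0.002714, -0.001689) = (-0.000068, 0.000016)  (running Σ = (-0.000068, 0.000016))
  m=-7: (0.073988, -0.061520) × (0.015777, -0.013046) = (0.000365, -0.001936)  (running Σ = (0.000297, -0.001919))
  m=-6: (0.210044, -0.142027) × (0.029287, 0.075999) = (0.016946, 0.011804)  (running Σ = (0.017242, 0.009884))
  m=-5: (0.381175, -0.205997) × (-0.223932, 0.010021) = (-0.083293, 0.049949)  (running Σ = (-0.066051, 0.059833))
  m=-4: (0.397309, -0.166282) × (0.116650, -0.408149) = (-0.021522, -0.181558)  (running Σ = (-0.087573, -0.121725))
  m=-3: (0.080513, -0.024666) × (0.406682, 0.279114) = (0.039628, 0.012441)  (running Σ = (-0.047945, -0.109283))
  m=-2: (-0.335788, 0.067433) × (-0.142521, 0.107495) = (0.040608, -0.045706)  (running Σ = (-0.007337, -0.154989))
  m=-1: (-0.259958, 0.025845) × (0.108686, 0.324592) = (-0.036643, -0.081571)  (running Σ = (-0.043979, -0.236561))
  m=0: (0.270211, -0.000000) × (-0.305194, 0.000000) = (-0.082467, 0.000000)  (running Σ = (-0.126446, -0.236561))
  m=1: (0.259958, 0.025845) × (-0.108686, 0.324592) = (-0.036643, 0.081571)  (running Σ = (-0.163089, -0.154989))
  m=2: (-0.335788, -0.067433) × (-0.142521, -0.107495) = (0.040608, 0.045706)  (running Σ = (-0.122481, -0.109283))
  m=3: (-0.080513, -0.024666) × (-0.406682, 0.279114) = (0.039628, -0.012441)  (running Σ = (-0.082853, -0.121725))
  m=4: (0.397309, 0.166282) × (0.116650, 0.408149) = (-0.021522, 0.181558)  (running Σ = (-0.104375, 0.059833))
  m=5: (-0.381175, -0.205997) × (0.223932, 0.010021) = (-0.083293, -0.049949)  (running Σ = (-0.187668, 0.009884))
  m=6: (0.210044, 0.142027) × (0.029287, -0.075999) = (0.016946, -0.011804)  (running Σ = (-0.170722, -0.001919))
  m=7: (-0.073988, -0.061520) × (-0.015777, -0.013046) = (0.000365, 0.001936)  (running Σ = (-0.170357, 0.000016))
  m=8: (0.015405, 0.015633) × (-0.002714, 0.001689) = (-0.000068, -0.000016)  (running Σ = (-0.170426, 0.000000))
Total Σ_m = (-0.170426, 0.000000). Multiply by 0.739198: (-0.125978, 0.000000). P_8(cos γ) = -0.125978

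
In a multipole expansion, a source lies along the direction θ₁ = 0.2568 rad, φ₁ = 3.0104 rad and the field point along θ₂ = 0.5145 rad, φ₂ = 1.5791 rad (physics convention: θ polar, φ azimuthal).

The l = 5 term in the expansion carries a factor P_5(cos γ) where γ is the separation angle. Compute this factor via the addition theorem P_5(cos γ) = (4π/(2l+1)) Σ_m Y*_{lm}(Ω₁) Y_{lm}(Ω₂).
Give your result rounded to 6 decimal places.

Expand P_5 via completeness: Σ_{m} conj(Y_{5,m}) at Ω₁ times Y_{5,m} at Ω₂ —
  [-5]  conj(Y_{5,-5})(Ω₁) = (-0.000389, 0.000299) ; Y_{5,-5}(Ω₂) = (-0.000556, -0.013382) ; Δ = (0.000004, 0.000005)
  [-4]  conj(Y_{5,-4})(Ω₁) = (0.005113, -0.002960) ; Y_{5,-4}(Ω₂) = (0.074886, -0.002488) ; Δ = (0.000375, -0.000234)
  [-3]  conj(Y_{5,-3})(Ω₁) = (-0.038839, 0.016128) ; Y_{5,-3}(Ω₂) = (0.005977, 0.239880) ; Δ = (-0.004101, -0.009220)
  [-2]  conj(Y_{5,-2})(Ω₁) = (0.184484, -0.049548) ; Y_{5,-2}(Ω₂) = (-0.454935, 0.007556) ; Δ = (-0.083554, 0.023935)
  [-1]  conj(Y_{5,-1})(Ω₁) = (-0.506562, 0.066841) ; Y_{5,-1}(Ω₂) = (-0.003208, -0.386283) ; Δ = (0.027444, 0.195462)
  [+0]  conj(Y_{5,0})(Ω₁) = (0.525946, -0.000000) ; Y_{5,0}(Ω₂) = (-0.190038, 0.000000) ; Δ = (-0.099950, 0.000000)
  [+1]  conj(Y_{5,1})(Ω₁) = (0.506562, 0.066841) ; Y_{5,1}(Ω₂) = (0.003208, -0.386283) ; Δ = (0.027444, -0.195462)
  [+2]  conj(Y_{5,2})(Ω₁) = (0.184484, 0.049548) ; Y_{5,2}(Ω₂) = (-0.454935, -0.007556) ; Δ = (-0.083554, -0.023935)
  [+3]  conj(Y_{5,3})(Ω₁) = (0.038839, 0.016128) ; Y_{5,3}(Ω₂) = (-0.005977, 0.239880) ; Δ = (-0.004101, 0.009220)
  [+4]  conj(Y_{5,4})(Ω₁) = (0.005113, 0.002960) ; Y_{5,4}(Ω₂) = (0.074886, 0.002488) ; Δ = (0.000375, 0.000234)
  [+5]  conj(Y_{5,5})(Ω₁) = (0.000389, 0.000299) ; Y_{5,5}(Ω₂) = (0.000556, -0.013382) ; Δ = (0.000004, -0.000005)
Accumulated sum (-0.219611, 0.000000); after 4π/(2l+1) scaling, (-0.250883, 0.000000) ⇒ P_5 = -0.250883

-0.250883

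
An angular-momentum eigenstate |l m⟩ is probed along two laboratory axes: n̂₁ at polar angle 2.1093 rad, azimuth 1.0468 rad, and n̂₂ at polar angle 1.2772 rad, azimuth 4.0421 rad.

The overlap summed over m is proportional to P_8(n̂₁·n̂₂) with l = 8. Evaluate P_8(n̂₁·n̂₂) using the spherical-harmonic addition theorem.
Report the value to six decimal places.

0.017638

Addition theorem: P_8(cos γ) = (4π/17) Σ_m Y*_{lm}(Ω₁) Y_{lm}(Ω₂), m = −8…8:
  term(m=-8) = (0.021533, 0.050866)   from Y*(Ω₁)=(-0.075608, 0.131924), Y(Ω₂)=(0.219821, -0.289207)
  term(m=-7) = (0.082989, 0.136352)   from Y*(Ω₁)=(-0.182549, -0.314161), Y(Ω₂)=(-0.439218, 0.008946)
  term(m=-6) = (0.021036, 0.025331)   from Y*(Ω₁)=(0.443775, -0.001059), Y(Ω₂)=(0.047266, 0.057193)
  term(m=-5) = (-0.045105, -0.040485)   from Y*(Ω₁)=(-0.091586, 0.159362), Y(Ω₂)=(-0.068692, 0.322514)
  term(m=-4) = (0.042121, 0.027908)   from Y*(Ω₁)=(0.123618, 0.213329), Y(Ω₂)=(0.183590, -0.091059)
  term(m=-3) = (-0.071099, -0.033375)   from Y*(Ω₁)=(-0.323236, 0.000386), Y(Ω₂)=(0.219837, 0.103514)
  term(m=-2) = (0.022104, 0.006658)   from Y*(Ω₁)=(-0.046171, 0.080117), Y(Ω₂)=(-0.056968, -0.243065)
  term(m=-1) = (-0.067281, -0.009913)   from Y*(Ω₁)=(-0.170255, -0.294619), Y(Ω₂)=(0.124155, -0.156618)
  term(m=+0) = (0.011266, 0.000000)   from Y*(Ω₁)=(-0.043262, -0.000000), Y(Ω₂)=(-0.260402, 0.000000)
  term(m=+1) = (-0.067281, 0.009913)   from Y*(Ω₁)=(0.170255, -0.294619), Y(Ω₂)=(-0.124155, -0.156618)
  term(m=+2) = (0.022104, -0.006658)   from Y*(Ω₁)=(-0.046171, -0.080117), Y(Ω₂)=(-0.056968, 0.243065)
  term(m=+3) = (-0.071099, 0.033375)   from Y*(Ω₁)=(0.323236, 0.000386), Y(Ω₂)=(-0.219837, 0.103514)
  term(m=+4) = (0.042121, -0.027908)   from Y*(Ω₁)=(0.123618, -0.213329), Y(Ω₂)=(0.183590, 0.091059)
  term(m=+5) = (-0.045105, 0.040485)   from Y*(Ω₁)=(0.091586, 0.159362), Y(Ω₂)=(0.068692, 0.322514)
  term(m=+6) = (0.021036, -0.025331)   from Y*(Ω₁)=(0.443775, 0.001059), Y(Ω₂)=(0.047266, -0.057193)
  term(m=+7) = (0.082989, -0.136352)   from Y*(Ω₁)=(0.182549, -0.314161), Y(Ω₂)=(0.439218, 0.008946)
  term(m=+8) = (0.021533, -0.050866)   from Y*(Ω₁)=(-0.075608, -0.131924), Y(Ω₂)=(0.219821, 0.289207)
Σ over m = (0.023861, 0.000000); ×(4π/17) → (0.017638, 0.000000). Real part: 0.017638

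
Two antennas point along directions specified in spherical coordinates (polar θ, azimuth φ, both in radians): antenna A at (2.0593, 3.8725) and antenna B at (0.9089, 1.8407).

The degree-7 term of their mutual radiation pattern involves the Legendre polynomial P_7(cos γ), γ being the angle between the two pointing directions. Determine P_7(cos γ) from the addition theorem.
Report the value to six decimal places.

Expand P_7 via completeness: Σ_{m} conj(Y_{7,m}) at Ω₁ times Y_{7,m} at Ω₂ —
  m=-7: Y*=(-0.082284, 0.192491)  Y=(0.090254, -0.029762)  product (-0.001698, 0.019822)
  m=-6: Y*=(0.133692, 0.394237)  Y=(0.013467, 0.276727)  product (-0.107296, 0.042305)
  m=-5: Y*=(0.319821, 0.180133)  Y=(-0.427596, -0.096193)  product (-0.119427, -0.107788)
  m=-4: Y*=(-0.027965, 0.006194)  Y=(0.157393, -0.294243)  product (-0.002579, 0.009203)
  m=-3: Y*=(-0.204130, 0.284772)  Y=(-0.060008, -0.057158)  product (0.028527, -0.005421)
  m=-2: Y*=(0.014263, 0.130360)  Y=(0.315521, -0.189050)  product (0.029145, 0.038435)
  m=-1: Y*=(-0.222785, -0.199739)  Y=(0.020332, 0.073493)  product (0.010150, -0.020434)
  m=+0: Y*=(-0.171276, -0.000000)  Y=(0.345316, 0.000000)  product (-0.059144, -0.000000)
  m=+1: Y*=(0.222785, -0.199739)  Y=(-0.020332, 0.073493)  product (0.010150, 0.020434)
  m=+2: Y*=(0.014263, -0.130360)  Y=(0.315521, 0.189050)  product (0.029145, -0.038435)
  m=+3: Y*=(0.204130, 0.284772)  Y=(0.060008, -0.057158)  product (0.028527, 0.005421)
  m=+4: Y*=(-0.027965, -0.006194)  Y=(0.157393, 0.294243)  product (-0.002579, -0.009203)
  m=+5: Y*=(-0.319821, 0.180133)  Y=(0.427596, -0.096193)  product (-0.119427, 0.107788)
  m=+6: Y*=(0.133692, -0.394237)  Y=(0.013467, -0.276727)  product (-0.107296, -0.042305)
  m=+7: Y*=(0.082284, 0.192491)  Y=(-0.090254, -0.029762)  product (-0.001698, -0.019822)
Σ over m = (-0.385499, -0.000000); ×(4π/15) → (-0.322955, -0.000000). Real part: -0.322955

-0.322955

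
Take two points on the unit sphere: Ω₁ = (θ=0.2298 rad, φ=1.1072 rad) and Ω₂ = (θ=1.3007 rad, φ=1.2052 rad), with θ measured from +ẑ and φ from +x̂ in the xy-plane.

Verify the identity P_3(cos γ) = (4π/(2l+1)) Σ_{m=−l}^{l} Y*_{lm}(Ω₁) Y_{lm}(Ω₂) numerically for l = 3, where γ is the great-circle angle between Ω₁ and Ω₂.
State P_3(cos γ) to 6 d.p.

Addition theorem: P_3(cos γ) = (4π/7) Σ_m Y*_{lm}(Ω₁) Y_{lm}(Ω₂), m = −3…3:
  [-3]  conj(Y_{3,-3})(Ω₁) = -0.00485 - 0.00088j ; Y_{3,-3}(Ω₂) = -0.33229 + 0.17047j ; Δ = 0.00176 - 0.00053j
  [-2]  conj(Y_{3,-2})(Ω₁) = -0.03098 + 0.04130j ; Y_{3,-2}(Ω₂) = -0.18853 - 0.16913j ; Δ = 0.01283 - 0.00255j
  [-1]  conj(Y_{3,-1})(Ω₁) = 0.12313 + 0.24630j ; Y_{3,-1}(Ω₂) = -0.07171 + 0.18733j ; Δ = -0.05497 + 0.00540j
  [+0]  conj(Y_{3,0})(Ω₁) = 0.63247 + 0.00000j ; Y_{3,0}(Ω₂) = -0.26327 + 0.00000j ; Δ = -0.16651 + 0.00000j
  [+1]  conj(Y_{3,1})(Ω₁) = -0.12313 + 0.24630j ; Y_{3,1}(Ω₂) = 0.07171 + 0.18733j ; Δ = -0.05497 - 0.00540j
  [+2]  conj(Y_{3,2})(Ω₁) = -0.03098 - 0.04130j ; Y_{3,2}(Ω₂) = -0.18853 + 0.16913j ; Δ = 0.01283 + 0.00255j
  [+3]  conj(Y_{3,3})(Ω₁) = 0.00485 - 0.00088j ; Y_{3,3}(Ω₂) = 0.33229 + 0.17047j ; Δ = 0.00176 + 0.00053j
Σ over m = -0.24727 + 0.00000j; ×(4π/7) → -0.44390 + 0.00000j. Real part: -0.443901

-0.443901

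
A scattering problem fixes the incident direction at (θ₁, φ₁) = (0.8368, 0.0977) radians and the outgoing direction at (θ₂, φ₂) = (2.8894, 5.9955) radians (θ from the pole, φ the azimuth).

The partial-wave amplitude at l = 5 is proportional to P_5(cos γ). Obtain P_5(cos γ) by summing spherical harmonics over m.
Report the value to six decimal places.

-0.139258

Term-by-term m-sum for l=5 (normalisation 4π/11 = 1.142397):
  term(m=-5) = -0.00002 + 0.00004j   from Y*(Ω₁)=0.09249 + 0.04916j, Y(Ω₂)=0.00006 + 0.00045j
  term(m=-4) = -0.00005 - 0.00165j   from Y*(Ω₁)=0.27629 + 0.11383j, Y(Ω₂)=-0.00225 - 0.00503j
  term(m=-3) = 0.00693 + 0.01575j   from Y*(Ω₁)=0.41190 + 0.12431j, Y(Ω₂)=0.02600 + 0.03038j
  term(m=-2) = -0.02879 - 0.02796j   from Y*(Ω₁)=0.21247 + 0.04205j, Y(Ω₂)=-0.15545 - 0.10082j
  term(m=-1) = -0.11764 - 0.04772j   from Y*(Ω₁)=-0.24943 - 0.02445j, Y(Ω₂)=0.48571 + 0.14372j
  term(m=+0) = 0.15722 + 0.00000j   from Y*(Ω₁)=-0.29181 + 0.00000j, Y(Ω₂)=-0.53879 + 0.00000j
  term(m=+1) = -0.11764 + 0.04772j   from Y*(Ω₁)=0.24943 - 0.02445j, Y(Ω₂)=-0.48571 + 0.14372j
  term(m=+2) = -0.02879 + 0.02796j   from Y*(Ω₁)=0.21247 - 0.04205j, Y(Ω₂)=-0.15545 + 0.10082j
  term(m=+3) = 0.00693 - 0.01575j   from Y*(Ω₁)=-0.41190 + 0.12431j, Y(Ω₂)=-0.02600 + 0.03038j
  term(m=+4) = -0.00005 + 0.00165j   from Y*(Ω₁)=0.27629 - 0.11383j, Y(Ω₂)=-0.00225 + 0.00503j
  term(m=+5) = -0.00002 - 0.00004j   from Y*(Ω₁)=-0.09249 + 0.04916j, Y(Ω₂)=-0.00006 + 0.00045j
Σ over m = -0.12190 - 0.00000j; ×(4π/11) → -0.13926 - 0.00000j. Real part: -0.139258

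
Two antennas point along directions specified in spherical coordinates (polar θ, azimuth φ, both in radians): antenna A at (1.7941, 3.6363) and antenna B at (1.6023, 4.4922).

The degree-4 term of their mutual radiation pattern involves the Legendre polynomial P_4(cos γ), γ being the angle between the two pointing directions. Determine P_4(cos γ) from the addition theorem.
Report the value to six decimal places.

Expand P_4 via completeness: Σ_{m} conj(Y_{4,m}) at Ω₁ times Y_{4,m} at Ω₂ —
  m=-4: Y*=-0.15880 + 0.36734j  Y=0.28114 + 0.34061j  product -0.16977 + 0.04919j
  m=-3: Y*=0.02225 + 0.25608j  Y=-0.02415 + 0.03109j  product -0.00850 - 0.00549j
  m=-2: Y*=-0.11473 - 0.17459j  Y=0.30021 + 0.14147j  product -0.00974 - 0.06864j
  m=-1: Y*=-0.23888 - 0.12886j  Y=-0.00974 + 0.04350j  product 0.00793 - 0.00914j
  m=+0: Y*=0.17063 + 0.00000j  Y=0.31421 + 0.00000j  product 0.05361 + 0.00000j
  m=+1: Y*=0.23888 - 0.12886j  Y=0.00974 + 0.04350j  product 0.00793 + 0.00914j
  m=+2: Y*=-0.11473 + 0.17459j  Y=0.30021 - 0.14147j  product -0.00974 + 0.06864j
  m=+3: Y*=-0.02225 + 0.25608j  Y=0.02415 + 0.03109j  product -0.00850 + 0.00549j
  m=+4: Y*=-0.15880 - 0.36734j  Y=0.28114 - 0.34061j  product -0.16977 - 0.04919j
Accumulated sum -0.30654 - 0.00000j; after 4π/(2l+1) scaling, -0.42801 - 0.00000j ⇒ P_4 = -0.428007

-0.428007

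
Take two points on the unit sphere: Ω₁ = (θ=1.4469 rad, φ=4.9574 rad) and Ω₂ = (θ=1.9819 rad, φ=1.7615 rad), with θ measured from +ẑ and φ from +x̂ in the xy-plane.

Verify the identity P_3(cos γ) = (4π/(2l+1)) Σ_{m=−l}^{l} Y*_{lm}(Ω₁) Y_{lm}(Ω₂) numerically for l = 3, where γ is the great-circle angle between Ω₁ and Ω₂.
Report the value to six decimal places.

-0.759418

Summing Y*_{l m}(θ₁,φ₁)·Y_{l m}(θ₂,φ₂) over m ∈ [−3, 3]; prefactor 4π/(2·3+1) = 1.795196:
  [-3]  conj(Y_{3,-3})(Ω₁) = -0.273410+0.302437i ; Y_{3,-3}(Ω₂) = +0.173999+0.270206i ; Δ = -0.129294-0.021253i
  [-2]  conj(Y_{3,-2})(Ω₁) = -0.109732-0.058533i ; Y_{3,-2}(Ω₂) = +0.318525-0.127743i ; Δ = -0.042430-0.004627i
  [-1]  conj(Y_{3,-1})(Ω₁) = -0.071852+0.287368i ; Y_{3,-1}(Ω₂) = +0.011316+0.058617i ; Δ = -0.017658-0.000960i
  [+0]  conj(Y_{3,0})(Ω₁) = -0.134829-0.000000i ; Y_{3,0}(Ω₂) = +0.328310+0.000000i ; Δ = -0.044266-0.000000i
  [+1]  conj(Y_{3,1})(Ω₁) = +0.071852+0.287368i ; Y_{3,1}(Ω₂) = -0.011316+0.058617i ; Δ = -0.017658+0.000960i
  [+2]  conj(Y_{3,2})(Ω₁) = -0.109732+0.058533i ; Y_{3,2}(Ω₂) = +0.318525+0.127743i ; Δ = -0.042430+0.004627i
  [+3]  conj(Y_{3,3})(Ω₁) = +0.273410+0.302437i ; Y_{3,3}(Ω₂) = -0.173999+0.270206i ; Δ = -0.129294+0.021253i
Accumulated sum -0.423028+0.000000i; after 4π/(2l+1) scaling, -0.759418+0.000000i ⇒ P_3 = -0.759418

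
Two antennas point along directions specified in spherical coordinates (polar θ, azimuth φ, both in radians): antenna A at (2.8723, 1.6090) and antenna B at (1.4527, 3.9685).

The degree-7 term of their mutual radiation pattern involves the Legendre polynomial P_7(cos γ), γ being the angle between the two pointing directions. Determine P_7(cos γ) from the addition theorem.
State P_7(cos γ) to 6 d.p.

0.222544

Expand P_7 via completeness: Σ_{m} conj(Y_{7,m}) at Ω₁ times Y_{7,m} at Ω₂ —
  [-7]  conj(Y_{7,-7})(Ω₁) = (0.000012, -0.000046) ; Y_{7,-7}(Ω₂) = (-0.419046, -0.226123) ; Δ = (-0.000016, 0.000016)
  [-6]  conj(Y_{7,-6})(Ω₁) = (0.000623, 0.000145) ; Y_{7,-6}(Ω₂) = (0.052105, 0.204866) ; Δ = (0.000003, 0.000135)
  [-5]  conj(Y_{7,-5})(Ω₁) = (-0.001029, 0.005321) ; Y_{7,-5}(Ω₂) = (-0.158615, 0.243235) ; Δ = (-0.001131, -0.001094)
  [-4]  conj(Y_{7,-4})(Ω₁) = (-0.031806, -0.004899) ; Y_{7,-4}(Ω₂) = (0.233808, -0.039181) ; Δ = (-0.007628, 0.000101)
  [-3]  conj(Y_{7,-3})(Ω₁) = (0.015521, -0.134831) ; Y_{7,-3}(Ω₂) = (0.180579, 0.140400) ; Δ = (0.021733, -0.022169)
  [-2]  conj(Y_{7,-2})(Ω₁) = (0.385948, 0.029547) ; Y_{7,-2}(Ω₂) = (-0.020351, -0.244573) ; Δ = (-0.000628, -0.094994)
  [-1]  conj(Y_{7,-1})(Ω₁) = (-0.024170, 0.632347) ; Y_{7,-1}(Ω₂) = (0.138311, -0.150298) ; Δ = (0.091697, 0.091093)
  [+0]  conj(Y_{7,0})(Ω₁) = (-0.232678, -0.000000) ; Y_{7,0}(Ω₂) = (-0.247473, 0.000000) ; Δ = (0.057581, 0.000000)
  [+1]  conj(Y_{7,1})(Ω₁) = (0.024170, 0.632347) ; Y_{7,1}(Ω₂) = (-0.138311, -0.150298) ; Δ = (0.091697, -0.091093)
  [+2]  conj(Y_{7,2})(Ω₁) = (0.385948, -0.029547) ; Y_{7,2}(Ω₂) = (-0.020351, 0.244573) ; Δ = (-0.000628, 0.094994)
  [+3]  conj(Y_{7,3})(Ω₁) = (-0.015521, -0.134831) ; Y_{7,3}(Ω₂) = (-0.180579, 0.140400) ; Δ = (0.021733, 0.022169)
  [+4]  conj(Y_{7,4})(Ω₁) = (-0.031806, 0.004899) ; Y_{7,4}(Ω₂) = (0.233808, 0.039181) ; Δ = (-0.007628, -0.000101)
  [+5]  conj(Y_{7,5})(Ω₁) = (0.001029, 0.005321) ; Y_{7,5}(Ω₂) = (0.158615, 0.243235) ; Δ = (-0.001131, 0.001094)
  [+6]  conj(Y_{7,6})(Ω₁) = (0.000623, -0.000145) ; Y_{7,6}(Ω₂) = (0.052105, -0.204866) ; Δ = (0.000003, -0.000135)
  [+7]  conj(Y_{7,7})(Ω₁) = (-0.000012, -0.000046) ; Y_{7,7}(Ω₂) = (0.419046, -0.226123) ; Δ = (-0.000016, -0.000016)
Accumulated sum (0.265642, -0.000000); after 4π/(2l+1) scaling, (0.222544, -0.000000) ⇒ P_7 = 0.222544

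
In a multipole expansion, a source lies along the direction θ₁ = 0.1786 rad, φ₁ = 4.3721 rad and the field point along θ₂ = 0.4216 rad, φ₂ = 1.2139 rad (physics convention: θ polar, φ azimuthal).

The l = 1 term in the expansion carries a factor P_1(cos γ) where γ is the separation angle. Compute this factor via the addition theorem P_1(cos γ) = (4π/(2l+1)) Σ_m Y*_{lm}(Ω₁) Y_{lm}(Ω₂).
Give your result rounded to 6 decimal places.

0.825233

Summing Y*_{l m}(θ₁,φ₁)·Y_{l m}(θ₂,φ₂) over m ∈ [−1, 1]; prefactor 4π/(2·1+1) = 4.188790:
  m=-1: (-0.020485, -0.057858) × (0.049395, -0.132474) = (-0.008677, -0.000144)  (running Σ = (-0.008677, -0.000144))
  m=0: (0.480830, -0.000000) × (0.445818, 0.000000) = (0.214363, 0.000000)  (running Σ = (0.205686, -0.000144))
  m=1: (0.020485, -0.057858) × (-0.049395, -0.132474) = (-0.008677, 0.000144)  (running Σ = (0.197010, 0.000000))
Accumulated sum (0.197010, 0.000000); after 4π/(2l+1) scaling, (0.825233, 0.000000) ⇒ P_1 = 0.825233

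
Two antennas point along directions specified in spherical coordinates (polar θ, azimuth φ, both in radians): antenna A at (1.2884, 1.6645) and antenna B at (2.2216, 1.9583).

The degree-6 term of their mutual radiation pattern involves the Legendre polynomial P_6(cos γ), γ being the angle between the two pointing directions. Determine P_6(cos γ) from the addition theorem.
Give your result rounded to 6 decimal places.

Summing Y*_{l m}(θ₁,φ₁)·Y_{l m}(θ₂,φ₂) over m ∈ [−6, 6]; prefactor 4π/(2·6+1) = 0.966644:
  m=-6: Y*=-0.320714-0.202065i  Y=+0.083888+0.089288i  product -0.008862-0.045587i
  m=-5: Y*=-0.172046+0.339942i  Y=+0.301679-0.115874i  product -0.012512+0.122489i
  m=-4: Y*=-0.041195-0.016207i  Y=+0.009022-0.434076i  product -0.007407+0.017736i
  m=-3: Y*=-0.095719+0.331485i  Y=-0.189196-0.081845i  product +0.045240-0.054882i
  m=-2: Y*=+0.058654+0.011123i  Y=+0.171010-0.167492i  product +0.011893-0.007922i
  m=-1: Y*=-0.029601+0.314980i  Y=-0.117461-0.287795i  product +0.094127-0.028479i
  m=+0: Y*=+0.086589-0.000000i  Y=+0.160555+0.000000i  product +0.013902+0.000000i
  m=+1: Y*=+0.029601+0.314980i  Y=+0.117461-0.287795i  product +0.094127+0.028479i
  m=+2: Y*=+0.058654-0.011123i  Y=+0.171010+0.167492i  product +0.011893+0.007922i
  m=+3: Y*=+0.095719+0.331485i  Y=+0.189196-0.081845i  product +0.045240+0.054882i
  m=+4: Y*=-0.041195+0.016207i  Y=+0.009022+0.434076i  product -0.007407-0.017736i
  m=+5: Y*=+0.172046+0.339942i  Y=-0.301679-0.115874i  product -0.012512-0.122489i
  m=+6: Y*=-0.320714+0.202065i  Y=+0.083888-0.089288i  product -0.008862+0.045587i
Accumulated sum +0.258861+0.000000i; after 4π/(2l+1) scaling, +0.250226+0.000000i ⇒ P_6 = 0.250226

0.250226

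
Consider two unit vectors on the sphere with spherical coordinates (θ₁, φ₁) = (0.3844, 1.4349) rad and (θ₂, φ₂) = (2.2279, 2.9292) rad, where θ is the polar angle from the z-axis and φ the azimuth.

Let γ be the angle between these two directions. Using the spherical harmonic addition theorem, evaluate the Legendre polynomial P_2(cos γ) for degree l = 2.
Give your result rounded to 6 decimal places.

-0.056814

Addition theorem: P_2(cos γ) = (4π/5) Σ_m Y*_{lm}(Ω₁) Y_{lm}(Ω₂), m = −2…2:
  m=-2: Y*=-0.052327+0.014583i  Y=+0.220631+0.099797i  product -0.013000-0.002005i
  m=-1: Y*=+0.036385+0.266090i  Y=+0.365232+0.078761i  product -0.007668+0.100050i
  m=+0: Y*=+0.497725-0.000000i  Y=+0.037634+0.000000i  product +0.018732+0.000000i
  m=+1: Y*=-0.036385+0.266090i  Y=-0.365232+0.078761i  product -0.007668-0.100050i
  m=+2: Y*=-0.052327-0.014583i  Y=+0.220631-0.099797i  product -0.013000+0.002005i
Σ over m = -0.022606+0.000000i; ×(4π/5) → -0.056814+0.000000i. Real part: -0.056814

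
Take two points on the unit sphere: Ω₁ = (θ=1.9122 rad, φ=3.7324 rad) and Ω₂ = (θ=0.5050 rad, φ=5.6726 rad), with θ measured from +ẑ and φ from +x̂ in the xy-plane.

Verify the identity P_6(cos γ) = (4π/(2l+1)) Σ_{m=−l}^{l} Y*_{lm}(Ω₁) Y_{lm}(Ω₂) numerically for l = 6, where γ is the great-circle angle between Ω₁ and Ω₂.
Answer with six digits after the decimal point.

0.330989

Summing Y*_{l m}(θ₁,φ₁)·Y_{l m}(θ₂,φ₂) over m ∈ [−6, 6]; prefactor 4π/(2·6+1) = 0.966644:
  m=-6: -0.31103 - 0.13270j × -0.00537 - 0.00309j = 0.00126 + 0.00167j  (running Σ = 0.00126 + 0.00167j)
  m=-5: -0.40892 + 0.07761j × -0.03867 + 0.00344j = 0.01555 - 0.00441j  (running Σ = 0.01681 - 0.00273j)
  m=-4: -0.04668 + 0.04603j × -0.11108 + 0.09342j = 0.00089 - 0.00947j  (running Σ = 0.01769 - 0.01221j)
  m=-3: 0.06457 - 0.31588j × -0.09037 + 0.33839j = 0.10105 + 0.05039j  (running Σ = 0.11875 + 0.03819j)
  m=-2: -0.06617 - 0.16136j × 0.17164 + 0.47076j = 0.06460 - 0.05885j  (running Σ = 0.18335 - 0.02066j)
  m=-1: 0.22147 + 0.14854j × 0.19744 + 0.13817j = 0.02320 + 0.05993j  (running Σ = 0.20655 + 0.03927j)
  m=0: 0.19944 + 0.00000j × -0.35446 + 0.00000j = -0.07069 + 0.00000j  (running Σ = 0.13586 + 0.03927j)
  m=1: -0.22147 + 0.14854j × -0.19744 + 0.13817j = 0.02320 - 0.05993j  (running Σ = 0.15906 - 0.02066j)
  m=2: -0.06617 + 0.16136j × 0.17164 - 0.47076j = 0.06460 + 0.05885j  (running Σ = 0.22366 + 0.03819j)
  m=3: -0.06457 - 0.31588j × 0.09037 + 0.33839j = 0.10105 - 0.05039j  (running Σ = 0.32472 - 0.01221j)
  m=4: -0.04668 - 0.04603j × -0.11108 - 0.09342j = 0.00089 + 0.00947j  (running Σ = 0.32560 - 0.00273j)
  m=5: 0.40892 + 0.07761j × 0.03867 + 0.00344j = 0.01555 + 0.00441j  (running Σ = 0.34115 + 0.00167j)
  m=6: -0.31103 + 0.13270j × -0.00537 + 0.00309j = 0.00126 - 0.00167j  (running Σ = 0.34241 + 0.00000j)
Accumulated sum 0.34241 + 0.00000j; after 4π/(2l+1) scaling, 0.33099 + 0.00000j ⇒ P_6 = 0.330989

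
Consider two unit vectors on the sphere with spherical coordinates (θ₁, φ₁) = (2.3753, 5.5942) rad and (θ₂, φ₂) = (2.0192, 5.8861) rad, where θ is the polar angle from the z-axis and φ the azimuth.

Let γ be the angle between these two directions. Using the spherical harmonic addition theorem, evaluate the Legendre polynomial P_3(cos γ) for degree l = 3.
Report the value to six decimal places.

Term-by-term m-sum for l=3 (normalisation 4π/7 = 1.795196):
  [-3]  conj(Y_{3,-3})(Ω₁) = -0.066238-0.122362i ; Y_{3,-3}(Ω₂) = +0.113117+0.283586i ; Δ = +0.027207-0.032625i
  [-2]  conj(Y_{3,-2})(Ω₁) = -0.067857+0.347536i ; Y_{3,-2}(Ω₂) = -0.252167-0.256630i ; Δ = +0.106300-0.070223i
  [-1]  conj(Y_{3,-1})(Ω₁) = +0.276011-0.227331i ; Y_{3,-1}(Ω₂) = -0.016187-0.006788i ; Δ = -0.006011+0.001806i
  [+0]  conj(Y_{3,0})(Ω₁) = +0.108756-0.000000i ; Y_{3,0}(Ω₂) = +0.333315+0.000000i ; Δ = +0.036250+0.000000i
  [+1]  conj(Y_{3,1})(Ω₁) = -0.276011-0.227331i ; Y_{3,1}(Ω₂) = +0.016187-0.006788i ; Δ = -0.006011-0.001806i
  [+2]  conj(Y_{3,2})(Ω₁) = -0.067857-0.347536i ; Y_{3,2}(Ω₂) = -0.252167+0.256630i ; Δ = +0.106300+0.070223i
  [+3]  conj(Y_{3,3})(Ω₁) = +0.066238-0.122362i ; Y_{3,3}(Ω₂) = -0.113117+0.283586i ; Δ = +0.027207+0.032625i
Accumulated sum +0.291243+0.000000i; after 4π/(2l+1) scaling, +0.522838+0.000000i ⇒ P_3 = 0.522838

0.522838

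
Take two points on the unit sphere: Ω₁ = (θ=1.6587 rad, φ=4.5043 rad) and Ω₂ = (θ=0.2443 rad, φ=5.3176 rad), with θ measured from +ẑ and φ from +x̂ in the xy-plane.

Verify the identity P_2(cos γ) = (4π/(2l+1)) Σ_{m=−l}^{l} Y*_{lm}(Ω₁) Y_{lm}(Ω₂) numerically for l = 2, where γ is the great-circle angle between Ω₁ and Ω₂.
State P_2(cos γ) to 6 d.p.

Summing Y*_{l m}(θ₁,φ₁)·Y_{l m}(θ₂,φ₂) over m ∈ [−2, 2]; prefactor 4π/(2·2+1) = 2.513274:
  m=-2: -0.35058 + 0.15495j × -0.00797 + 0.02115j = -0.00048 - 0.00865j  (running Σ = -0.00048 - 0.00865j)
  m=-1: 0.01396 + 0.06610j × 0.10316 + 0.14911j = -0.00842 + 0.00890j  (running Σ = -0.00890 + 0.00025j)
  m=0: -0.30810 + 0.00000j × 0.57543 + 0.00000j = -0.17729 + 0.00000j  (running Σ = -0.18619 + 0.00025j)
  m=1: -0.01396 + 0.06610j × -0.10316 + 0.14911j = -0.00842 - 0.00890j  (running Σ = -0.19461 - 0.00865j)
  m=2: -0.35058 - 0.15495j × -0.00797 - 0.02115j = -0.00048 + 0.00865j  (running Σ = -0.19509 + 0.00000j)
Accumulated sum -0.19509 + 0.00000j; after 4π/(2l+1) scaling, -0.49031 + 0.00000j ⇒ P_2 = -0.490311

-0.490311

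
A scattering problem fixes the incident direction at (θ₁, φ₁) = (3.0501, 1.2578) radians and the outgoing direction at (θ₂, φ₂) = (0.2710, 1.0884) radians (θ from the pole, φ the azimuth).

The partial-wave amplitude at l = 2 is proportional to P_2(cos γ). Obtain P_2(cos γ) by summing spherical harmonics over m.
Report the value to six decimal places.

Term-by-term m-sum for l=2 (normalisation 4π/5 = 2.513274):
  [-2]  conj(Y_{2,-2})(Ω₁) = -0.002613+0.001889i ; Y_{2,-2}(Ω₂) = -0.015767-0.022752i ; Δ = +0.000084+0.000030i
  [-1]  conj(Y_{2,-1})(Ω₁) = -0.021643-0.066874i ; Y_{2,-1}(Ω₂) = +0.092437-0.176521i ; Δ = -0.013805-0.002361i
  [+0]  conj(Y_{2,0})(Ω₁) = +0.622885-0.000000i ; Y_{2,0}(Ω₂) = +0.562980+0.000000i ; Δ = +0.350671+0.000000i
  [+1]  conj(Y_{2,1})(Ω₁) = +0.021643-0.066874i ; Y_{2,1}(Ω₂) = -0.092437-0.176521i ; Δ = -0.013805+0.002361i
  [+2]  conj(Y_{2,2})(Ω₁) = -0.002613-0.001889i ; Y_{2,2}(Ω₂) = -0.015767+0.022752i ; Δ = +0.000084-0.000030i
Total Σ_m = +0.323229+0.000000i. Multiply by 2.513274: +0.812364+0.000000i. P_2(cos γ) = 0.812364

0.812364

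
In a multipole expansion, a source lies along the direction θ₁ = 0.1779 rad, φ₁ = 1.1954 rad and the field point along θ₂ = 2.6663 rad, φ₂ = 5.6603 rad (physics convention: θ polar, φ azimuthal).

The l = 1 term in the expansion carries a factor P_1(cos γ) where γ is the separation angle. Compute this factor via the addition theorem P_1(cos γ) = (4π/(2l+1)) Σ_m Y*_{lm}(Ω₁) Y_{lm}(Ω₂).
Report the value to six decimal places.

-0.894963

Addition theorem: P_1(cos γ) = (4π/3) Σ_m Y*_{lm}(Ω₁) Y_{lm}(Ω₂), m = −1…1:
  m=-1: Y*=0.02242 + 0.05688j  Y=0.12841 + 0.09223j  product -0.00237 + 0.00937j
  m=+0: Y*=0.48089 + 0.00000j  Y=-0.43445 + 0.00000j  product -0.20892 + 0.00000j
  m=+1: Y*=-0.02242 + 0.05688j  Y=-0.12841 + 0.09223j  product -0.00237 - 0.00937j
Accumulated sum -0.21366 + 0.00000j; after 4π/(2l+1) scaling, -0.89496 + 0.00000j ⇒ P_1 = -0.894963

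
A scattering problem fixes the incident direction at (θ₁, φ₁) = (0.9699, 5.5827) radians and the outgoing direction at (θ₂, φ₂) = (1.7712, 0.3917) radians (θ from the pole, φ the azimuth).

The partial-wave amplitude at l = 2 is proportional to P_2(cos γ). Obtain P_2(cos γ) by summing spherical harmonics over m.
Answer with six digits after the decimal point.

Addition theorem: P_2(cos γ) = (4π/5) Σ_m Y*_{lm}(Ω₁) Y_{lm}(Ω₂), m = −2…2:
  term(m=-2) = (-0.056134, -0.079707)   from Y*(Ω₁)=(0.044416, -0.259018), Y(Ω₂)=(0.262837, -0.261789)
  term(m=-1) = (-0.025006, 0.048196)   from Y*(Ω₁)=(0.275439, -0.232228), Y(Ω₂)=(-0.139295, 0.057535)
  term(m=+0) = (0.003596, 0.000000)   from Y*(Ω₁)=(-0.012940, -0.000000), Y(Ω₂)=(-0.277898, 0.000000)
  term(m=+1) = (-0.025006, -0.048196)   from Y*(Ω₁)=(-0.275439, -0.232228), Y(Ω₂)=(0.139295, 0.057535)
  term(m=+2) = (-0.056134, 0.079707)   from Y*(Ω₁)=(0.044416, 0.259018), Y(Ω₂)=(0.262837, 0.261789)
Total Σ_m = (-0.158684, 0.000000). Multiply by 2.513274: (-0.398817, 0.000000). P_2(cos γ) = -0.398817

-0.398817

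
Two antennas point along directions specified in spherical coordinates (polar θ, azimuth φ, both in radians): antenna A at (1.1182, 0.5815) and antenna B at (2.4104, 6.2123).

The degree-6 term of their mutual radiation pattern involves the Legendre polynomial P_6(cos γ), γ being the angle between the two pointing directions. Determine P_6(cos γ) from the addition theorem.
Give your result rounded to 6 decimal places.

Summing Y*_{l m}(θ₁,φ₁)·Y_{l m}(θ₂,φ₂) over m ∈ [−6, 6]; prefactor 4π/(2·6+1) = 0.966644:
  [-6]  conj(Y_{6,-6})(Ω₁) = -0.240293-0.087008i ; Y_{6,-6}(Ω₂) = +0.039013+0.017671i ; Δ = -0.007837-0.007641i
  [-5]  conj(Y_{6,-5})(Ω₁) = -0.418739+0.099854i ; Y_{6,-5}(Ω₂) = -0.155108-0.057398i ; Δ = +0.070681+0.008547i
  [-4]  conj(Y_{6,-4})(Ω₁) = -0.176528+0.187524i ; Y_{6,-4}(Ω₂) = +0.347003+0.101114i ; Δ = -0.080217+0.047222i
  [-3]  conj(Y_{6,-3})(Ω₁) = +0.032100-0.182933i ; Y_{6,-3}(Ω₂) = -0.436789-0.094312i ; Δ = -0.031274+0.076876i
  [-2]  conj(Y_{6,-2})(Ω₁) = -0.129055-0.298729i ; Y_{6,-2}(Ω₂) = +0.166497+0.023764i ; Δ = -0.014388-0.052804i
  [-1]  conj(Y_{6,-1})(Ω₁) = +0.063609+0.041811i ; Y_{6,-1}(Ω₂) = +0.304582+0.021627i ; Δ = +0.018470+0.014111i
  [+0]  conj(Y_{6,0})(Ω₁) = +0.328994-0.000000i ; Y_{6,0}(Ω₂) = -0.269176+0.000000i ; Δ = -0.088558+0.000000i
  [+1]  conj(Y_{6,1})(Ω₁) = -0.063609+0.041811i ; Y_{6,1}(Ω₂) = -0.304582+0.021627i ; Δ = +0.018470-0.014111i
  [+2]  conj(Y_{6,2})(Ω₁) = -0.129055+0.298729i ; Y_{6,2}(Ω₂) = +0.166497-0.023764i ; Δ = -0.014388+0.052804i
  [+3]  conj(Y_{6,3})(Ω₁) = -0.032100-0.182933i ; Y_{6,3}(Ω₂) = +0.436789-0.094312i ; Δ = -0.031274-0.076876i
  [+4]  conj(Y_{6,4})(Ω₁) = -0.176528-0.187524i ; Y_{6,4}(Ω₂) = +0.347003-0.101114i ; Δ = -0.080217-0.047222i
  [+5]  conj(Y_{6,5})(Ω₁) = +0.418739+0.099854i ; Y_{6,5}(Ω₂) = +0.155108-0.057398i ; Δ = +0.070681-0.008547i
  [+6]  conj(Y_{6,6})(Ω₁) = -0.240293+0.087008i ; Y_{6,6}(Ω₂) = +0.039013-0.017671i ; Δ = -0.007837+0.007641i
Σ over m = -0.177687+0.000000i; ×(4π/13) → -0.171760+0.000000i. Real part: -0.171760

-0.171760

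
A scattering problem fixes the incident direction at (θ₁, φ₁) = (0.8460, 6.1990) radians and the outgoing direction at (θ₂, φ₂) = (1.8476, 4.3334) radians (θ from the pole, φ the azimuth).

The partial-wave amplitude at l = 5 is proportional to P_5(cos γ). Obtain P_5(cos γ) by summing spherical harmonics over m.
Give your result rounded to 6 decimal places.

-0.282754

Expand P_5 via completeness: Σ_{m} conj(Y_{5,m}) at Ω₁ times Y_{5,m} at Ω₂ —
  term(m=-5) = -0.04153 + 0.00403j   from Y*(Ω₁)=0.09961 - 0.04460j, Y(Ω₂)=-0.36236 - 0.12175j
  term(m=-4) = -0.04006 - 0.09702j   from Y*(Ω₁)=0.28848 - 0.10099j, Y(Ω₂)=-0.01882 - 0.34291j
  term(m=-3) = -0.03350 + 0.02745j   from Y*(Ω₁)=0.41544 - 0.10721j, Y(Ω₂)=-0.09160 + 0.04244j
  term(m=-2) = -0.05546 - 0.03710j   from Y*(Ω₁)=0.19782 - 0.03363j, Y(Ω₂)=-0.24150 - 0.22861j
  term(m=-1) = 0.00168 - 0.00555j   from Y*(Ω₁)=-0.26196 + 0.02211j, Y(Ω₂)=-0.00816 + 0.02048j
  term(m=+0) = 0.09023 + 0.00000j   from Y*(Ω₁)=-0.27886 + 0.00000j, Y(Ω₂)=-0.32355 + 0.00000j
  term(m=+1) = 0.00168 + 0.00555j   from Y*(Ω₁)=0.26196 + 0.02211j, Y(Ω₂)=0.00816 + 0.02048j
  term(m=+2) = -0.05546 + 0.03710j   from Y*(Ω₁)=0.19782 + 0.03363j, Y(Ω₂)=-0.24150 + 0.22861j
  term(m=+3) = -0.03350 - 0.02745j   from Y*(Ω₁)=-0.41544 - 0.10721j, Y(Ω₂)=0.09160 + 0.04244j
  term(m=+4) = -0.04006 + 0.09702j   from Y*(Ω₁)=0.28848 + 0.10099j, Y(Ω₂)=-0.01882 + 0.34291j
  term(m=+5) = -0.04153 - 0.00403j   from Y*(Ω₁)=-0.09961 - 0.04460j, Y(Ω₂)=0.36236 - 0.12175j
Total Σ_m = -0.24751 - 0.00000j. Multiply by 1.142397: -0.28275 - 0.00000j. P_5(cos γ) = -0.282754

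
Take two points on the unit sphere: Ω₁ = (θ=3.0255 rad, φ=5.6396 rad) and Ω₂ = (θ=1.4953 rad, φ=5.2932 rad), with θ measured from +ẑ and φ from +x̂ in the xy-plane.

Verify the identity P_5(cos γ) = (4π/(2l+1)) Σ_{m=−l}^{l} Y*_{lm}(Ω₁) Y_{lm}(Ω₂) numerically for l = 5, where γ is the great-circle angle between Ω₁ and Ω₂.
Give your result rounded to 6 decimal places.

0.062898

Addition theorem: P_5(cos γ) = (4π/11) Σ_m Y*_{lm}(Ω₁) Y_{lm}(Ω₂), m = −5…5:
  term(m=-5) = -0.000001+0.000004i   from Y*(Ω₁)=-0.000010+0.000001i, Y(Ω₂)=+0.107668-0.444711i
  term(m=-4) = -0.000005-0.000028i   from Y*(Ω₁)=+0.000221+0.000141i, Y(Ω₂)=-0.074798-0.079897i
  term(m=-3) = -0.000699-0.001188i   from Y*(Ω₁)=-0.001492-0.003965i, Y(Ω₂)=+0.320653-0.055583i
  term(m=-2) = +0.004255+0.003532i   from Y*(Ω₁)=-0.012386+0.042494i, Y(Ω₂)=+0.049704-0.114618i
  term(m=-1) = +0.078298+0.028262i   from Y*(Ω₁)=+0.226381-0.169816i, Y(Ω₂)=+0.161401+0.245915i
  term(m=+0) = -0.108639-0.000000i   from Y*(Ω₁)=-0.843342-0.000000i, Y(Ω₂)=+0.128819+0.000000i
  term(m=+1) = +0.078298-0.028262i   from Y*(Ω₁)=-0.226381-0.169816i, Y(Ω₂)=-0.161401+0.245915i
  term(m=+2) = +0.004255-0.003532i   from Y*(Ω₁)=-0.012386-0.042494i, Y(Ω₂)=+0.049704+0.114618i
  term(m=+3) = -0.000699+0.001188i   from Y*(Ω₁)=+0.001492-0.003965i, Y(Ω₂)=-0.320653-0.055583i
  term(m=+4) = -0.000005+0.000028i   from Y*(Ω₁)=+0.000221-0.000141i, Y(Ω₂)=-0.074798+0.079897i
  term(m=+5) = -0.000001-0.000004i   from Y*(Ω₁)=+0.000010+0.000001i, Y(Ω₂)=-0.107668-0.444711i
Accumulated sum +0.055058-0.000000i; after 4π/(2l+1) scaling, +0.062898-0.000000i ⇒ P_5 = 0.062898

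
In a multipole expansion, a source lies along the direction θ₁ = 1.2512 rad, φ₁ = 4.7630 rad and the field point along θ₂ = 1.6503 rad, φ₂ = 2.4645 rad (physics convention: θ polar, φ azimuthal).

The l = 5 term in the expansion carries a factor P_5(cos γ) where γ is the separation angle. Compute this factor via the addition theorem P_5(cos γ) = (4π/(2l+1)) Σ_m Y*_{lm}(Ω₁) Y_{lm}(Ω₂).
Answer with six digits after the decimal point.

Summing Y*_{l m}(θ₁,φ₁)·Y_{l m}(θ₂,φ₂) over m ∈ [−5, 5]; prefactor 4π/(2·5+1) = 1.142397:
  term(m=-5) = +0.077955-0.143743i   from Y*(Ω₁)=+0.089613-0.346534i, Y(Ω₂)=+0.443330+0.110311i
  term(m=-4) = +0.041972-0.009862i   from Y*(Ω₁)=+0.366937+0.075316i, Y(Ω₂)=+0.104467-0.048319i
  term(m=-3) = +0.008738+0.006137i   from Y*(Ω₁)=+0.004996-0.032654i, Y(Ω₂)=-0.143634+0.289556i
  term(m=-2) = +0.005103+0.044030i   from Y*(Ω₁)=+0.336062+0.034134i, Y(Ω₂)=+0.028202+0.128152i
  term(m=-1) = +0.010449-0.011730i   from Y*(Ω₁)=-0.002728+0.053852i, Y(Ω₂)=-0.227072-0.182535i
  term(m=+0) = -0.043254+0.000000i   from Y*(Ω₁)=+0.319821-0.000000i, Y(Ω₂)=-0.135245+0.000000i
  term(m=+1) = +0.010449+0.011730i   from Y*(Ω₁)=+0.002728+0.053852i, Y(Ω₂)=+0.227072-0.182535i
  term(m=+2) = +0.005103-0.044030i   from Y*(Ω₁)=+0.336062-0.034134i, Y(Ω₂)=+0.028202-0.128152i
  term(m=+3) = +0.008738-0.006137i   from Y*(Ω₁)=-0.004996-0.032654i, Y(Ω₂)=+0.143634+0.289556i
  term(m=+4) = +0.041972+0.009862i   from Y*(Ω₁)=+0.366937-0.075316i, Y(Ω₂)=+0.104467+0.048319i
  term(m=+5) = +0.077955+0.143743i   from Y*(Ω₁)=-0.089613-0.346534i, Y(Ω₂)=-0.443330+0.110311i
Accumulated sum +0.245179+0.000000i; after 4π/(2l+1) scaling, +0.280092+0.000000i ⇒ P_5 = 0.280092

0.280092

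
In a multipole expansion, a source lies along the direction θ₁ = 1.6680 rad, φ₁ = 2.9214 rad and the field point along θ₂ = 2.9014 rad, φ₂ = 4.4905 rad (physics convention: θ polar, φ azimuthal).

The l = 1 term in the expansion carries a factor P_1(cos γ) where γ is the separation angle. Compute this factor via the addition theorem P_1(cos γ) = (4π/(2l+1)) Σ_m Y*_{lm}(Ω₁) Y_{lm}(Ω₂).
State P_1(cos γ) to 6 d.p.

Term-by-term m-sum for l=1 (normalisation 4π/3 = 4.188790):
  m=-1: -0.33556 + 0.07511j × -0.01809 + 0.08017j = 0.00005 - 0.02826j  (running Σ = 0.00005 - 0.02826j)
  m=0: -0.04742 + 0.00000j × -0.47458 + 0.00000j = 0.02250 + 0.00000j  (running Σ = 0.02255 - 0.02826j)
  m=1: 0.33556 + 0.07511j × 0.01809 + 0.08017j = 0.00005 + 0.02826j  (running Σ = 0.02260 + 0.00000j)
Accumulated sum 0.02260 + 0.00000j; after 4π/(2l+1) scaling, 0.09467 + 0.00000j ⇒ P_1 = 0.094666

0.094666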